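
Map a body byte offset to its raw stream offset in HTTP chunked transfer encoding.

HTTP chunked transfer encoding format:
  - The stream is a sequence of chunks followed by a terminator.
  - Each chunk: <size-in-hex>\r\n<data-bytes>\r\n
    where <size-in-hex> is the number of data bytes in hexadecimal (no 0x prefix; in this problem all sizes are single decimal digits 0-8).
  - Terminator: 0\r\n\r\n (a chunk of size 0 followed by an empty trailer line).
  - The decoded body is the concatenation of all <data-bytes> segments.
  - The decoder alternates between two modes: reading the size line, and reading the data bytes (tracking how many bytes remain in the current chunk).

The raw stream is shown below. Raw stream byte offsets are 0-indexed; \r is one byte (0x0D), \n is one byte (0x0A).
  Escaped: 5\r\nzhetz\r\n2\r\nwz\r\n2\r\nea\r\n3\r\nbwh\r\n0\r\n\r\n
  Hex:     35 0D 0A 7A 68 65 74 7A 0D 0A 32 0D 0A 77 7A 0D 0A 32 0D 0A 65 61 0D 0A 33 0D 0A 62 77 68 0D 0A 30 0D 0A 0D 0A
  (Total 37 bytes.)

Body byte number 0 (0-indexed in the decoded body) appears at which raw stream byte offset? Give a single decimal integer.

Answer: 3

Derivation:
Chunk 1: stream[0..1]='5' size=0x5=5, data at stream[3..8]='zhetz' -> body[0..5], body so far='zhetz'
Chunk 2: stream[10..11]='2' size=0x2=2, data at stream[13..15]='wz' -> body[5..7], body so far='zhetzwz'
Chunk 3: stream[17..18]='2' size=0x2=2, data at stream[20..22]='ea' -> body[7..9], body so far='zhetzwzea'
Chunk 4: stream[24..25]='3' size=0x3=3, data at stream[27..30]='bwh' -> body[9..12], body so far='zhetzwzeabwh'
Chunk 5: stream[32..33]='0' size=0 (terminator). Final body='zhetzwzeabwh' (12 bytes)
Body byte 0 at stream offset 3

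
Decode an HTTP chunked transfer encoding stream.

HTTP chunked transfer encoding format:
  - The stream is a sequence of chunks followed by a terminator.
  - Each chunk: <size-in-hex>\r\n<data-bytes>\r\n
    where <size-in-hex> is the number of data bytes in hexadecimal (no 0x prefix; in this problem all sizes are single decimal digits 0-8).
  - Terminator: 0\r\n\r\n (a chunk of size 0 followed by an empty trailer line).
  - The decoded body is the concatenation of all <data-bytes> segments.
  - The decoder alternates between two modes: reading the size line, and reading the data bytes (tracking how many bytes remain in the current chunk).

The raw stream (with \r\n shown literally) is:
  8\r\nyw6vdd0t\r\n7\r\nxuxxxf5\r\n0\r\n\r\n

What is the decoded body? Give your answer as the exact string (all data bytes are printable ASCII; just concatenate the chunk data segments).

Chunk 1: stream[0..1]='8' size=0x8=8, data at stream[3..11]='yw6vdd0t' -> body[0..8], body so far='yw6vdd0t'
Chunk 2: stream[13..14]='7' size=0x7=7, data at stream[16..23]='xuxxxf5' -> body[8..15], body so far='yw6vdd0txuxxxf5'
Chunk 3: stream[25..26]='0' size=0 (terminator). Final body='yw6vdd0txuxxxf5' (15 bytes)

Answer: yw6vdd0txuxxxf5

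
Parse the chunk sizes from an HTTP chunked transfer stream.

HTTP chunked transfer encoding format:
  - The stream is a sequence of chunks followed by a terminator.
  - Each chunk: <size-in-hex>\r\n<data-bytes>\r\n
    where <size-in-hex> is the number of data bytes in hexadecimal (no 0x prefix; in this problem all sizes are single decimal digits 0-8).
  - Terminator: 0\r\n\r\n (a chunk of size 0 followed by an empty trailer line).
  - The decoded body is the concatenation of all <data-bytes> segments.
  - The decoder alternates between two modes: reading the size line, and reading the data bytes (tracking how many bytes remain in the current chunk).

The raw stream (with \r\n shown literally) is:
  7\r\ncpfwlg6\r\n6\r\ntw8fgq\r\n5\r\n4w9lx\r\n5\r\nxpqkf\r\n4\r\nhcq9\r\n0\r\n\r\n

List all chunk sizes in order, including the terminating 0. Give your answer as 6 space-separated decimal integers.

Answer: 7 6 5 5 4 0

Derivation:
Chunk 1: stream[0..1]='7' size=0x7=7, data at stream[3..10]='cpfwlg6' -> body[0..7], body so far='cpfwlg6'
Chunk 2: stream[12..13]='6' size=0x6=6, data at stream[15..21]='tw8fgq' -> body[7..13], body so far='cpfwlg6tw8fgq'
Chunk 3: stream[23..24]='5' size=0x5=5, data at stream[26..31]='4w9lx' -> body[13..18], body so far='cpfwlg6tw8fgq4w9lx'
Chunk 4: stream[33..34]='5' size=0x5=5, data at stream[36..41]='xpqkf' -> body[18..23], body so far='cpfwlg6tw8fgq4w9lxxpqkf'
Chunk 5: stream[43..44]='4' size=0x4=4, data at stream[46..50]='hcq9' -> body[23..27], body so far='cpfwlg6tw8fgq4w9lxxpqkfhcq9'
Chunk 6: stream[52..53]='0' size=0 (terminator). Final body='cpfwlg6tw8fgq4w9lxxpqkfhcq9' (27 bytes)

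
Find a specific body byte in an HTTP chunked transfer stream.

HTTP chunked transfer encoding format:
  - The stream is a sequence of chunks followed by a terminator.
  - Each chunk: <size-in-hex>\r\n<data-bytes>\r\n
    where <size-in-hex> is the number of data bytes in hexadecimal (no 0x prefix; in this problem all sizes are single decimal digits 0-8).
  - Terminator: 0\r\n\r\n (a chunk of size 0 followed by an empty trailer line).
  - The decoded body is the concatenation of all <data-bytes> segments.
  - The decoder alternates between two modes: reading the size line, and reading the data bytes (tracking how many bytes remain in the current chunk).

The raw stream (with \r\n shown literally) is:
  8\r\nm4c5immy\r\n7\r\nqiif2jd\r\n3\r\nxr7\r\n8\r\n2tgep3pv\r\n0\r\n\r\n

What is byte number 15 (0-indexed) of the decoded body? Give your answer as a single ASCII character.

Chunk 1: stream[0..1]='8' size=0x8=8, data at stream[3..11]='m4c5immy' -> body[0..8], body so far='m4c5immy'
Chunk 2: stream[13..14]='7' size=0x7=7, data at stream[16..23]='qiif2jd' -> body[8..15], body so far='m4c5immyqiif2jd'
Chunk 3: stream[25..26]='3' size=0x3=3, data at stream[28..31]='xr7' -> body[15..18], body so far='m4c5immyqiif2jdxr7'
Chunk 4: stream[33..34]='8' size=0x8=8, data at stream[36..44]='2tgep3pv' -> body[18..26], body so far='m4c5immyqiif2jdxr72tgep3pv'
Chunk 5: stream[46..47]='0' size=0 (terminator). Final body='m4c5immyqiif2jdxr72tgep3pv' (26 bytes)
Body byte 15 = 'x'

Answer: x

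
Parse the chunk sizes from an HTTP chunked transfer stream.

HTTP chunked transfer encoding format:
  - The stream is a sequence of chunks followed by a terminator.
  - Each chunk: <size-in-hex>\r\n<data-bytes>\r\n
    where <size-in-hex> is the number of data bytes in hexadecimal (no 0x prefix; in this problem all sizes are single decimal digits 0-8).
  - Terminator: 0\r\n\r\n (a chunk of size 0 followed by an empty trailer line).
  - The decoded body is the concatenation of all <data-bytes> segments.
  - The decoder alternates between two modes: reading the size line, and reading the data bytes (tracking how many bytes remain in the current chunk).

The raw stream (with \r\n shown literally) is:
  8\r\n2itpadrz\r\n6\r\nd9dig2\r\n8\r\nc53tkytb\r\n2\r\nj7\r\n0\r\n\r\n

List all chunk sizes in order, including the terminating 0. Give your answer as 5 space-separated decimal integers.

Chunk 1: stream[0..1]='8' size=0x8=8, data at stream[3..11]='2itpadrz' -> body[0..8], body so far='2itpadrz'
Chunk 2: stream[13..14]='6' size=0x6=6, data at stream[16..22]='d9dig2' -> body[8..14], body so far='2itpadrzd9dig2'
Chunk 3: stream[24..25]='8' size=0x8=8, data at stream[27..35]='c53tkytb' -> body[14..22], body so far='2itpadrzd9dig2c53tkytb'
Chunk 4: stream[37..38]='2' size=0x2=2, data at stream[40..42]='j7' -> body[22..24], body so far='2itpadrzd9dig2c53tkytbj7'
Chunk 5: stream[44..45]='0' size=0 (terminator). Final body='2itpadrzd9dig2c53tkytbj7' (24 bytes)

Answer: 8 6 8 2 0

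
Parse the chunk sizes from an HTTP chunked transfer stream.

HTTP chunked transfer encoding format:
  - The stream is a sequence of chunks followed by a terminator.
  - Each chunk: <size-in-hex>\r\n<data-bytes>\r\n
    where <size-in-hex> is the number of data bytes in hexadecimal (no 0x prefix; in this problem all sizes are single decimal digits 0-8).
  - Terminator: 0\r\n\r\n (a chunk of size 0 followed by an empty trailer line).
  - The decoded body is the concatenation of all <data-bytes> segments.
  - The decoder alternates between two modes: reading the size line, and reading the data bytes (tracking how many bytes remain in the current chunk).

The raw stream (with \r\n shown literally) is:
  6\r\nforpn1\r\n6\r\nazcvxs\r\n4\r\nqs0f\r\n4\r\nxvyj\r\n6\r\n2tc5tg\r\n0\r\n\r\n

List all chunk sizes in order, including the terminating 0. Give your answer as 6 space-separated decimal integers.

Chunk 1: stream[0..1]='6' size=0x6=6, data at stream[3..9]='forpn1' -> body[0..6], body so far='forpn1'
Chunk 2: stream[11..12]='6' size=0x6=6, data at stream[14..20]='azcvxs' -> body[6..12], body so far='forpn1azcvxs'
Chunk 3: stream[22..23]='4' size=0x4=4, data at stream[25..29]='qs0f' -> body[12..16], body so far='forpn1azcvxsqs0f'
Chunk 4: stream[31..32]='4' size=0x4=4, data at stream[34..38]='xvyj' -> body[16..20], body so far='forpn1azcvxsqs0fxvyj'
Chunk 5: stream[40..41]='6' size=0x6=6, data at stream[43..49]='2tc5tg' -> body[20..26], body so far='forpn1azcvxsqs0fxvyj2tc5tg'
Chunk 6: stream[51..52]='0' size=0 (terminator). Final body='forpn1azcvxsqs0fxvyj2tc5tg' (26 bytes)

Answer: 6 6 4 4 6 0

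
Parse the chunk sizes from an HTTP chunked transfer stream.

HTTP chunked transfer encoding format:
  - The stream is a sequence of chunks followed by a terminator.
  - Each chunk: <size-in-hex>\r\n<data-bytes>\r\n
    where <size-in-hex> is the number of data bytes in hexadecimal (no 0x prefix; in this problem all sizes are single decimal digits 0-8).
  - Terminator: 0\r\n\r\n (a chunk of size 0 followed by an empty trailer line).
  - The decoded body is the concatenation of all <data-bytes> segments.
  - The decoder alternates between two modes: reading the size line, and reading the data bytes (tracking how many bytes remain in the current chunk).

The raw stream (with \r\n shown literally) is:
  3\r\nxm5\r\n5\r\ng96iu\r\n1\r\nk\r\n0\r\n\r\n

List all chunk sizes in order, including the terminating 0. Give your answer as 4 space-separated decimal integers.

Answer: 3 5 1 0

Derivation:
Chunk 1: stream[0..1]='3' size=0x3=3, data at stream[3..6]='xm5' -> body[0..3], body so far='xm5'
Chunk 2: stream[8..9]='5' size=0x5=5, data at stream[11..16]='g96iu' -> body[3..8], body so far='xm5g96iu'
Chunk 3: stream[18..19]='1' size=0x1=1, data at stream[21..22]='k' -> body[8..9], body so far='xm5g96iuk'
Chunk 4: stream[24..25]='0' size=0 (terminator). Final body='xm5g96iuk' (9 bytes)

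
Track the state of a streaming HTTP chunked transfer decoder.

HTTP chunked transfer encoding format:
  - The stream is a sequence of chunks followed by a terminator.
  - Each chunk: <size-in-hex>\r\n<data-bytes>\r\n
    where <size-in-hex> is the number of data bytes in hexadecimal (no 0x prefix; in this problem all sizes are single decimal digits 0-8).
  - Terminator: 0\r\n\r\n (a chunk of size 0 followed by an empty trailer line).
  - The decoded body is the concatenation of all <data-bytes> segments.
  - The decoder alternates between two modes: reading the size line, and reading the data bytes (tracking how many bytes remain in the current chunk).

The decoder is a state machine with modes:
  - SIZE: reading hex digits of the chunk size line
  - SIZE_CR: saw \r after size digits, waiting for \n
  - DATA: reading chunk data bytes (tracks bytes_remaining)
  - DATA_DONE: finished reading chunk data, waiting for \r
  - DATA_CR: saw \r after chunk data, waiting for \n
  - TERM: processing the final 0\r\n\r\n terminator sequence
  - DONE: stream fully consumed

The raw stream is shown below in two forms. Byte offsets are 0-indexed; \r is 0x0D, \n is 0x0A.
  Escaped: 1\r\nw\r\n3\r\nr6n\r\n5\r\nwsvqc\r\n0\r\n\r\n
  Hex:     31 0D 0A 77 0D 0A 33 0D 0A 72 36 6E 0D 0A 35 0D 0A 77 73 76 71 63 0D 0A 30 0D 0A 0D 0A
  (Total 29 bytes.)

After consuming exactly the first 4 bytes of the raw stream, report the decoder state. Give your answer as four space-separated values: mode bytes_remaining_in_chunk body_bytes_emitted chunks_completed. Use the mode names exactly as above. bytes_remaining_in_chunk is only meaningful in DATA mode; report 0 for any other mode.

Byte 0 = '1': mode=SIZE remaining=0 emitted=0 chunks_done=0
Byte 1 = 0x0D: mode=SIZE_CR remaining=0 emitted=0 chunks_done=0
Byte 2 = 0x0A: mode=DATA remaining=1 emitted=0 chunks_done=0
Byte 3 = 'w': mode=DATA_DONE remaining=0 emitted=1 chunks_done=0

Answer: DATA_DONE 0 1 0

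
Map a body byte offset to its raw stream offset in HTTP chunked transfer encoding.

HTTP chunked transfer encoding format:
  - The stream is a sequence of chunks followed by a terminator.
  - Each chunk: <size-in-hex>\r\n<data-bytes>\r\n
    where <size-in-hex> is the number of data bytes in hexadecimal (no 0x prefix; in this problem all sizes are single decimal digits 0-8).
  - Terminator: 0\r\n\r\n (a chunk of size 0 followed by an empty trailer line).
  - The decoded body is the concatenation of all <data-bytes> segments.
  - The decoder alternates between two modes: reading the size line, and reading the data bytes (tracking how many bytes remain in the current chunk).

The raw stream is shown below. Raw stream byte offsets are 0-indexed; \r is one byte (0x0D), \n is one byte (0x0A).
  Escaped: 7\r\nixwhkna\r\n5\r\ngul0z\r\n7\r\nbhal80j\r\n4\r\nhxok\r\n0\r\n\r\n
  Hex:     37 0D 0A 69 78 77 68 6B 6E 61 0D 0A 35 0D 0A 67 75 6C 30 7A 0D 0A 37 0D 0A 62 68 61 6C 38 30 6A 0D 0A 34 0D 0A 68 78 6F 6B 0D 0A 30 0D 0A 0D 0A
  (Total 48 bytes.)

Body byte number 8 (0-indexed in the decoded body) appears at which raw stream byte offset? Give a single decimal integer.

Answer: 16

Derivation:
Chunk 1: stream[0..1]='7' size=0x7=7, data at stream[3..10]='ixwhkna' -> body[0..7], body so far='ixwhkna'
Chunk 2: stream[12..13]='5' size=0x5=5, data at stream[15..20]='gul0z' -> body[7..12], body so far='ixwhknagul0z'
Chunk 3: stream[22..23]='7' size=0x7=7, data at stream[25..32]='bhal80j' -> body[12..19], body so far='ixwhknagul0zbhal80j'
Chunk 4: stream[34..35]='4' size=0x4=4, data at stream[37..41]='hxok' -> body[19..23], body so far='ixwhknagul0zbhal80jhxok'
Chunk 5: stream[43..44]='0' size=0 (terminator). Final body='ixwhknagul0zbhal80jhxok' (23 bytes)
Body byte 8 at stream offset 16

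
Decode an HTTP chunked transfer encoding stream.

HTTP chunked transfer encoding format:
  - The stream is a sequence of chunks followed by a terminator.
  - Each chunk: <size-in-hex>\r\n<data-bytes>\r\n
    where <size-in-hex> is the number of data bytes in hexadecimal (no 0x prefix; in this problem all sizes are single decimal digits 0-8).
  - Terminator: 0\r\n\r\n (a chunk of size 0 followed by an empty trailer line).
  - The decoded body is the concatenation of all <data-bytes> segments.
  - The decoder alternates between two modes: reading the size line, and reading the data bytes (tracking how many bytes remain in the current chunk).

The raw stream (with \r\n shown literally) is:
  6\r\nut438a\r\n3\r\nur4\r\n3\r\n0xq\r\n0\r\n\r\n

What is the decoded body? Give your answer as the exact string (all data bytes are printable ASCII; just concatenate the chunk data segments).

Chunk 1: stream[0..1]='6' size=0x6=6, data at stream[3..9]='ut438a' -> body[0..6], body so far='ut438a'
Chunk 2: stream[11..12]='3' size=0x3=3, data at stream[14..17]='ur4' -> body[6..9], body so far='ut438aur4'
Chunk 3: stream[19..20]='3' size=0x3=3, data at stream[22..25]='0xq' -> body[9..12], body so far='ut438aur40xq'
Chunk 4: stream[27..28]='0' size=0 (terminator). Final body='ut438aur40xq' (12 bytes)

Answer: ut438aur40xq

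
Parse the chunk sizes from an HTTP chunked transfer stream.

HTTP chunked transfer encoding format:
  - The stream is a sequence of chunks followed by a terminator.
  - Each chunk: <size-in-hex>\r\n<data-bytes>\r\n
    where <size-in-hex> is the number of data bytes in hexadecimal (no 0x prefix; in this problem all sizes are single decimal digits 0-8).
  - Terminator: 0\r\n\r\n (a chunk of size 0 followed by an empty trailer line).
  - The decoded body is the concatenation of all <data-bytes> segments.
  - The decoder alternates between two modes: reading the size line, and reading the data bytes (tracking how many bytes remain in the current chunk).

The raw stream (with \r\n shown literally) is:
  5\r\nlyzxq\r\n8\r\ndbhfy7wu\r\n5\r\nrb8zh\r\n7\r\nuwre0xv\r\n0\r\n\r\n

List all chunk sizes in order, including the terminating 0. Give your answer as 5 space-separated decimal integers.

Chunk 1: stream[0..1]='5' size=0x5=5, data at stream[3..8]='lyzxq' -> body[0..5], body so far='lyzxq'
Chunk 2: stream[10..11]='8' size=0x8=8, data at stream[13..21]='dbhfy7wu' -> body[5..13], body so far='lyzxqdbhfy7wu'
Chunk 3: stream[23..24]='5' size=0x5=5, data at stream[26..31]='rb8zh' -> body[13..18], body so far='lyzxqdbhfy7wurb8zh'
Chunk 4: stream[33..34]='7' size=0x7=7, data at stream[36..43]='uwre0xv' -> body[18..25], body so far='lyzxqdbhfy7wurb8zhuwre0xv'
Chunk 5: stream[45..46]='0' size=0 (terminator). Final body='lyzxqdbhfy7wurb8zhuwre0xv' (25 bytes)

Answer: 5 8 5 7 0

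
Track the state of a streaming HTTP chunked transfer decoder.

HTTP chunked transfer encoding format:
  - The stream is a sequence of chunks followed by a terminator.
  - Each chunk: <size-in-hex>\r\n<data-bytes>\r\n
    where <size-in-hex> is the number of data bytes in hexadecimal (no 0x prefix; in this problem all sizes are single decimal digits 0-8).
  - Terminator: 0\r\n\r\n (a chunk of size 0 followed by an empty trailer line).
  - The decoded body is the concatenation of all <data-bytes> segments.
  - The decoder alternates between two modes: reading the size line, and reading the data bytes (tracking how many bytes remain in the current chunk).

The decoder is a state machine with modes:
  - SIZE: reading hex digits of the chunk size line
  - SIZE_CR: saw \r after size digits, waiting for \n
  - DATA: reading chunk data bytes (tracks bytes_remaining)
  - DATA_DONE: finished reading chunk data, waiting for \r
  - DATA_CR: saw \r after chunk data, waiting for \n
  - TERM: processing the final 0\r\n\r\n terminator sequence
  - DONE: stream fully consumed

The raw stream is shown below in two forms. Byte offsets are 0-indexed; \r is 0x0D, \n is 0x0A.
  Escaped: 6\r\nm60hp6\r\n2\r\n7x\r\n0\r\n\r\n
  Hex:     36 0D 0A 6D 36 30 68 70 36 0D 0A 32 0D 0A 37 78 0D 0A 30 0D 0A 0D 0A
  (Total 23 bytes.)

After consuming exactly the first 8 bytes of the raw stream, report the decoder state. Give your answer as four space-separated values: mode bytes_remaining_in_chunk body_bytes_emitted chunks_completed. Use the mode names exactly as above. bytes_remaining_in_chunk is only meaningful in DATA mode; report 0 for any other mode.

Byte 0 = '6': mode=SIZE remaining=0 emitted=0 chunks_done=0
Byte 1 = 0x0D: mode=SIZE_CR remaining=0 emitted=0 chunks_done=0
Byte 2 = 0x0A: mode=DATA remaining=6 emitted=0 chunks_done=0
Byte 3 = 'm': mode=DATA remaining=5 emitted=1 chunks_done=0
Byte 4 = '6': mode=DATA remaining=4 emitted=2 chunks_done=0
Byte 5 = '0': mode=DATA remaining=3 emitted=3 chunks_done=0
Byte 6 = 'h': mode=DATA remaining=2 emitted=4 chunks_done=0
Byte 7 = 'p': mode=DATA remaining=1 emitted=5 chunks_done=0

Answer: DATA 1 5 0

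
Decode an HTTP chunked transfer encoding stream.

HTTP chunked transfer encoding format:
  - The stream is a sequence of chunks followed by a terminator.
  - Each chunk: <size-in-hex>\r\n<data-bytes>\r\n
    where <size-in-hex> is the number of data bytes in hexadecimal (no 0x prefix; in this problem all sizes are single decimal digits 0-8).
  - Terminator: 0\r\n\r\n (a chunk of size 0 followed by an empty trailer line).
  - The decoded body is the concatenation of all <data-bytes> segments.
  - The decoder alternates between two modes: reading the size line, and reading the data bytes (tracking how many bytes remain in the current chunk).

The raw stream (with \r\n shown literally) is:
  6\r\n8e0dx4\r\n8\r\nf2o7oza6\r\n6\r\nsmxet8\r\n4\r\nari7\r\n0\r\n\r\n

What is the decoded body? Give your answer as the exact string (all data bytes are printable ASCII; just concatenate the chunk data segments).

Chunk 1: stream[0..1]='6' size=0x6=6, data at stream[3..9]='8e0dx4' -> body[0..6], body so far='8e0dx4'
Chunk 2: stream[11..12]='8' size=0x8=8, data at stream[14..22]='f2o7oza6' -> body[6..14], body so far='8e0dx4f2o7oza6'
Chunk 3: stream[24..25]='6' size=0x6=6, data at stream[27..33]='smxet8' -> body[14..20], body so far='8e0dx4f2o7oza6smxet8'
Chunk 4: stream[35..36]='4' size=0x4=4, data at stream[38..42]='ari7' -> body[20..24], body so far='8e0dx4f2o7oza6smxet8ari7'
Chunk 5: stream[44..45]='0' size=0 (terminator). Final body='8e0dx4f2o7oza6smxet8ari7' (24 bytes)

Answer: 8e0dx4f2o7oza6smxet8ari7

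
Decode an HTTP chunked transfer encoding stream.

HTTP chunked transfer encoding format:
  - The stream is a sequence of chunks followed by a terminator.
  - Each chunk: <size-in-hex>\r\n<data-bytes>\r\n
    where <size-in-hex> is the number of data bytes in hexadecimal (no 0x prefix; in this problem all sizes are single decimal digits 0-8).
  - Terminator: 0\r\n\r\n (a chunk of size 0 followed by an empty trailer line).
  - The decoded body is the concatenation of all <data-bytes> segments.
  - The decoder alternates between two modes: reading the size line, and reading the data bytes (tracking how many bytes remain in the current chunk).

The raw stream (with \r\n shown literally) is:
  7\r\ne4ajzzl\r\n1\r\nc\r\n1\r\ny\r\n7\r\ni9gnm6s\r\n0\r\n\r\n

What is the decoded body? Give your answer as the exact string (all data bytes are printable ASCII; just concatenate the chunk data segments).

Answer: e4ajzzlcyi9gnm6s

Derivation:
Chunk 1: stream[0..1]='7' size=0x7=7, data at stream[3..10]='e4ajzzl' -> body[0..7], body so far='e4ajzzl'
Chunk 2: stream[12..13]='1' size=0x1=1, data at stream[15..16]='c' -> body[7..8], body so far='e4ajzzlc'
Chunk 3: stream[18..19]='1' size=0x1=1, data at stream[21..22]='y' -> body[8..9], body so far='e4ajzzlcy'
Chunk 4: stream[24..25]='7' size=0x7=7, data at stream[27..34]='i9gnm6s' -> body[9..16], body so far='e4ajzzlcyi9gnm6s'
Chunk 5: stream[36..37]='0' size=0 (terminator). Final body='e4ajzzlcyi9gnm6s' (16 bytes)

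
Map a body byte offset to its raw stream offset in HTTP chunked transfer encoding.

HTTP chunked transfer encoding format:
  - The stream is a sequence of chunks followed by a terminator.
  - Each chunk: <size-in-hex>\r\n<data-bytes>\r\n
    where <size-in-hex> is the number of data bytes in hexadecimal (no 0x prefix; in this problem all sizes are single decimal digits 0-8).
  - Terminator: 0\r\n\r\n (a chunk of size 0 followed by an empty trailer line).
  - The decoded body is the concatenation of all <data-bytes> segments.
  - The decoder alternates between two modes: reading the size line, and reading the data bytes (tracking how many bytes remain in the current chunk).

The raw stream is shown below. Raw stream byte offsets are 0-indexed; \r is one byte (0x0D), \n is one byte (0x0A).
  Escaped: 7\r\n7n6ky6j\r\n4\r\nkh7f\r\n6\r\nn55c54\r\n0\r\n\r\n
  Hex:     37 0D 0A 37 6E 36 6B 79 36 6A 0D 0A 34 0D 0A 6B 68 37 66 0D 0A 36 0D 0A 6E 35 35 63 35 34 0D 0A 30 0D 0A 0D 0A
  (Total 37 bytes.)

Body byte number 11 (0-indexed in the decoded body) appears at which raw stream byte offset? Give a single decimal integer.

Chunk 1: stream[0..1]='7' size=0x7=7, data at stream[3..10]='7n6ky6j' -> body[0..7], body so far='7n6ky6j'
Chunk 2: stream[12..13]='4' size=0x4=4, data at stream[15..19]='kh7f' -> body[7..11], body so far='7n6ky6jkh7f'
Chunk 3: stream[21..22]='6' size=0x6=6, data at stream[24..30]='n55c54' -> body[11..17], body so far='7n6ky6jkh7fn55c54'
Chunk 4: stream[32..33]='0' size=0 (terminator). Final body='7n6ky6jkh7fn55c54' (17 bytes)
Body byte 11 at stream offset 24

Answer: 24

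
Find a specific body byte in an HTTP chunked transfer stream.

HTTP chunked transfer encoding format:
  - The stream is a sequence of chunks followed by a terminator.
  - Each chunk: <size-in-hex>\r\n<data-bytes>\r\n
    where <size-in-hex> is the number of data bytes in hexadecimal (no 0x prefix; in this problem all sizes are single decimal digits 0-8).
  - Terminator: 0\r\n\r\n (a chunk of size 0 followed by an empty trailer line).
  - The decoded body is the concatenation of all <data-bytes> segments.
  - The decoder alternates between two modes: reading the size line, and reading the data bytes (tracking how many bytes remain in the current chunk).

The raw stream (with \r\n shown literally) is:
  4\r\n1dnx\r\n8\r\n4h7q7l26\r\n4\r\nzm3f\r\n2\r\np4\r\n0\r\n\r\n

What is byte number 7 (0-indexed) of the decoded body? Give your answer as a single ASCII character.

Answer: q

Derivation:
Chunk 1: stream[0..1]='4' size=0x4=4, data at stream[3..7]='1dnx' -> body[0..4], body so far='1dnx'
Chunk 2: stream[9..10]='8' size=0x8=8, data at stream[12..20]='4h7q7l26' -> body[4..12], body so far='1dnx4h7q7l26'
Chunk 3: stream[22..23]='4' size=0x4=4, data at stream[25..29]='zm3f' -> body[12..16], body so far='1dnx4h7q7l26zm3f'
Chunk 4: stream[31..32]='2' size=0x2=2, data at stream[34..36]='p4' -> body[16..18], body so far='1dnx4h7q7l26zm3fp4'
Chunk 5: stream[38..39]='0' size=0 (terminator). Final body='1dnx4h7q7l26zm3fp4' (18 bytes)
Body byte 7 = 'q'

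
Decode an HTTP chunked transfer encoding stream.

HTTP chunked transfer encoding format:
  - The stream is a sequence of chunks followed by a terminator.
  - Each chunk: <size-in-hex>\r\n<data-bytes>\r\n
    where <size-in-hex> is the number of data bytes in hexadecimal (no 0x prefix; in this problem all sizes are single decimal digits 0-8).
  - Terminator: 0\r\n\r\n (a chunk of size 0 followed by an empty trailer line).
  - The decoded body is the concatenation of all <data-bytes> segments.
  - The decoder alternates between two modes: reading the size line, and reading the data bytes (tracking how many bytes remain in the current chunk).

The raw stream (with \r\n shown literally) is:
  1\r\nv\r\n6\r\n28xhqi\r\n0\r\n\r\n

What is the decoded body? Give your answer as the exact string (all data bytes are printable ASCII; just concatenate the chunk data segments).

Chunk 1: stream[0..1]='1' size=0x1=1, data at stream[3..4]='v' -> body[0..1], body so far='v'
Chunk 2: stream[6..7]='6' size=0x6=6, data at stream[9..15]='28xhqi' -> body[1..7], body so far='v28xhqi'
Chunk 3: stream[17..18]='0' size=0 (terminator). Final body='v28xhqi' (7 bytes)

Answer: v28xhqi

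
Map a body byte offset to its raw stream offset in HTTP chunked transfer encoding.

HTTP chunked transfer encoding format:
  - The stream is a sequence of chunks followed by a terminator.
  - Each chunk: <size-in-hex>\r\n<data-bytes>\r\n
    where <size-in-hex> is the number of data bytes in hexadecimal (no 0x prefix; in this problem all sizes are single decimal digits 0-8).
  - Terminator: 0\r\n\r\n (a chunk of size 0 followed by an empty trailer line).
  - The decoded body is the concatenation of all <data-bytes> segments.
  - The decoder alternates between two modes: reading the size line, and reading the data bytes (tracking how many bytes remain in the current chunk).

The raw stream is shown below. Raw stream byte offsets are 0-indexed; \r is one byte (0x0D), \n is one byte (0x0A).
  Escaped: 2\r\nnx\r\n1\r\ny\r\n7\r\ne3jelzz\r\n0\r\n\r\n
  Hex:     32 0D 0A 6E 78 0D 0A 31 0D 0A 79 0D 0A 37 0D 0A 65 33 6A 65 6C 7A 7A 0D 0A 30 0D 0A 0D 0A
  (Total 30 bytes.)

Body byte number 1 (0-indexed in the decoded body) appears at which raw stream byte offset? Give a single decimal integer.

Chunk 1: stream[0..1]='2' size=0x2=2, data at stream[3..5]='nx' -> body[0..2], body so far='nx'
Chunk 2: stream[7..8]='1' size=0x1=1, data at stream[10..11]='y' -> body[2..3], body so far='nxy'
Chunk 3: stream[13..14]='7' size=0x7=7, data at stream[16..23]='e3jelzz' -> body[3..10], body so far='nxye3jelzz'
Chunk 4: stream[25..26]='0' size=0 (terminator). Final body='nxye3jelzz' (10 bytes)
Body byte 1 at stream offset 4

Answer: 4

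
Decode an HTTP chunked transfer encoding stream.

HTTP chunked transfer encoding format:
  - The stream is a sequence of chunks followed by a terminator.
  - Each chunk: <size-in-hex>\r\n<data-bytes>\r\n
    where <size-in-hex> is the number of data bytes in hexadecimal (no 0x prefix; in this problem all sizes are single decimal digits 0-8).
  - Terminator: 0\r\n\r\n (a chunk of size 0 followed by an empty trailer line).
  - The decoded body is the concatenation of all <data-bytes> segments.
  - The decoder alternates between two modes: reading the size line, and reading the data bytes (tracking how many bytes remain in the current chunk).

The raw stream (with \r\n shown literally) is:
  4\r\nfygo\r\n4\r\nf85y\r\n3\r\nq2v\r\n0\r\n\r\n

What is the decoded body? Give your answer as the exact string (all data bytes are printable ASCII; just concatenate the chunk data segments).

Answer: fygof85yq2v

Derivation:
Chunk 1: stream[0..1]='4' size=0x4=4, data at stream[3..7]='fygo' -> body[0..4], body so far='fygo'
Chunk 2: stream[9..10]='4' size=0x4=4, data at stream[12..16]='f85y' -> body[4..8], body so far='fygof85y'
Chunk 3: stream[18..19]='3' size=0x3=3, data at stream[21..24]='q2v' -> body[8..11], body so far='fygof85yq2v'
Chunk 4: stream[26..27]='0' size=0 (terminator). Final body='fygof85yq2v' (11 bytes)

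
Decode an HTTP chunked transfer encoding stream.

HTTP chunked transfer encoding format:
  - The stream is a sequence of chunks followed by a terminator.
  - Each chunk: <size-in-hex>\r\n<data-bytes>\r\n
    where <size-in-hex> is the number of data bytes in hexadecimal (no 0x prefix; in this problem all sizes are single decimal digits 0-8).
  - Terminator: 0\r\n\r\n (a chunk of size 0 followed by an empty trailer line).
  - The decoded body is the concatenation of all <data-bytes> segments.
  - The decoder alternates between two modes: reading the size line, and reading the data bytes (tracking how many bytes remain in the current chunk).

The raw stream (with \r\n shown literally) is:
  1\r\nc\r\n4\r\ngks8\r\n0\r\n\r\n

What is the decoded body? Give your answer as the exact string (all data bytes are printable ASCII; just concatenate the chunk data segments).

Answer: cgks8

Derivation:
Chunk 1: stream[0..1]='1' size=0x1=1, data at stream[3..4]='c' -> body[0..1], body so far='c'
Chunk 2: stream[6..7]='4' size=0x4=4, data at stream[9..13]='gks8' -> body[1..5], body so far='cgks8'
Chunk 3: stream[15..16]='0' size=0 (terminator). Final body='cgks8' (5 bytes)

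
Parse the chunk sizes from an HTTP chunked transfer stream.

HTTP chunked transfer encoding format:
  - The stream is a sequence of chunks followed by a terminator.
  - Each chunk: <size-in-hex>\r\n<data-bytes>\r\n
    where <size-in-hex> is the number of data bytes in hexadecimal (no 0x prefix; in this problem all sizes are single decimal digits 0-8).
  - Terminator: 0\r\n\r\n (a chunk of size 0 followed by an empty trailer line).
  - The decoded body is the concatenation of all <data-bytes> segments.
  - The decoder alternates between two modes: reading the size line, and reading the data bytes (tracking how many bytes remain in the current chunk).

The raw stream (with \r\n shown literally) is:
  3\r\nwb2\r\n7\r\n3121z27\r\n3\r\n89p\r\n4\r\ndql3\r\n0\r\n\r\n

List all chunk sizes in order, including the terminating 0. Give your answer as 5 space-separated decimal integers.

Chunk 1: stream[0..1]='3' size=0x3=3, data at stream[3..6]='wb2' -> body[0..3], body so far='wb2'
Chunk 2: stream[8..9]='7' size=0x7=7, data at stream[11..18]='3121z27' -> body[3..10], body so far='wb23121z27'
Chunk 3: stream[20..21]='3' size=0x3=3, data at stream[23..26]='89p' -> body[10..13], body so far='wb23121z2789p'
Chunk 4: stream[28..29]='4' size=0x4=4, data at stream[31..35]='dql3' -> body[13..17], body so far='wb23121z2789pdql3'
Chunk 5: stream[37..38]='0' size=0 (terminator). Final body='wb23121z2789pdql3' (17 bytes)

Answer: 3 7 3 4 0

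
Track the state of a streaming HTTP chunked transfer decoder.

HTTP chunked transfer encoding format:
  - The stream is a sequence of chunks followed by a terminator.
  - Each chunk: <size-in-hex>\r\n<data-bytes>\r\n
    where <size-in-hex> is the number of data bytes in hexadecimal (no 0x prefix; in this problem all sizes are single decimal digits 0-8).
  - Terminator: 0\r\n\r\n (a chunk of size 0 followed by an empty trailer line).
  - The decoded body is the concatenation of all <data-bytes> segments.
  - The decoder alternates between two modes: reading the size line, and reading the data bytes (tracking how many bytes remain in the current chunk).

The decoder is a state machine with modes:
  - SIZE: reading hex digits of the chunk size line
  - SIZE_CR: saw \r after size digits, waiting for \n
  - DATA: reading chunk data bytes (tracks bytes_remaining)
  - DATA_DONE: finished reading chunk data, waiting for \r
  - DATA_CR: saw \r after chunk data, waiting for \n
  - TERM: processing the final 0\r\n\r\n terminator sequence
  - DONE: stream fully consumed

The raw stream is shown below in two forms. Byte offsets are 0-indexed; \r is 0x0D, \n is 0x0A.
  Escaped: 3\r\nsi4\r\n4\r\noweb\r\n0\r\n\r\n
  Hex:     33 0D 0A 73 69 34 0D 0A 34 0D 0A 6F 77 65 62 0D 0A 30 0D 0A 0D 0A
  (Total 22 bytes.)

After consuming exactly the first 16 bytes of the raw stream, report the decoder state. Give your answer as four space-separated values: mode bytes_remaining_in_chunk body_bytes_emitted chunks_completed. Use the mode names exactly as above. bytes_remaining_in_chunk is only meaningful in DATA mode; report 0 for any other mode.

Answer: DATA_CR 0 7 1

Derivation:
Byte 0 = '3': mode=SIZE remaining=0 emitted=0 chunks_done=0
Byte 1 = 0x0D: mode=SIZE_CR remaining=0 emitted=0 chunks_done=0
Byte 2 = 0x0A: mode=DATA remaining=3 emitted=0 chunks_done=0
Byte 3 = 's': mode=DATA remaining=2 emitted=1 chunks_done=0
Byte 4 = 'i': mode=DATA remaining=1 emitted=2 chunks_done=0
Byte 5 = '4': mode=DATA_DONE remaining=0 emitted=3 chunks_done=0
Byte 6 = 0x0D: mode=DATA_CR remaining=0 emitted=3 chunks_done=0
Byte 7 = 0x0A: mode=SIZE remaining=0 emitted=3 chunks_done=1
Byte 8 = '4': mode=SIZE remaining=0 emitted=3 chunks_done=1
Byte 9 = 0x0D: mode=SIZE_CR remaining=0 emitted=3 chunks_done=1
Byte 10 = 0x0A: mode=DATA remaining=4 emitted=3 chunks_done=1
Byte 11 = 'o': mode=DATA remaining=3 emitted=4 chunks_done=1
Byte 12 = 'w': mode=DATA remaining=2 emitted=5 chunks_done=1
Byte 13 = 'e': mode=DATA remaining=1 emitted=6 chunks_done=1
Byte 14 = 'b': mode=DATA_DONE remaining=0 emitted=7 chunks_done=1
Byte 15 = 0x0D: mode=DATA_CR remaining=0 emitted=7 chunks_done=1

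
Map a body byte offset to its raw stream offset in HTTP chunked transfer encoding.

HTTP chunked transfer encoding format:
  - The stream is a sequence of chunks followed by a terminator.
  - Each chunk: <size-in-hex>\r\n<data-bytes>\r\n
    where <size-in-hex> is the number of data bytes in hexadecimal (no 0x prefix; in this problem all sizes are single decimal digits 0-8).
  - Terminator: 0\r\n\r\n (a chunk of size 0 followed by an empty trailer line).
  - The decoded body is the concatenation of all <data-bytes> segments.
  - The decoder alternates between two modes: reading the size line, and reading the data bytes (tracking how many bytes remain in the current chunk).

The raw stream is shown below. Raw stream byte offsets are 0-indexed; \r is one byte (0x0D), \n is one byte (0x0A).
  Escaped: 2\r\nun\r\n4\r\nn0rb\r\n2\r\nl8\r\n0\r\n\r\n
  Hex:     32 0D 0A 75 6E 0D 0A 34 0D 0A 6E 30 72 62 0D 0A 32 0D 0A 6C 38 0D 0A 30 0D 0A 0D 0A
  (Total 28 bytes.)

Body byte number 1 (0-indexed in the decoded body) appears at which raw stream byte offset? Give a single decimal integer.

Answer: 4

Derivation:
Chunk 1: stream[0..1]='2' size=0x2=2, data at stream[3..5]='un' -> body[0..2], body so far='un'
Chunk 2: stream[7..8]='4' size=0x4=4, data at stream[10..14]='n0rb' -> body[2..6], body so far='unn0rb'
Chunk 3: stream[16..17]='2' size=0x2=2, data at stream[19..21]='l8' -> body[6..8], body so far='unn0rbl8'
Chunk 4: stream[23..24]='0' size=0 (terminator). Final body='unn0rbl8' (8 bytes)
Body byte 1 at stream offset 4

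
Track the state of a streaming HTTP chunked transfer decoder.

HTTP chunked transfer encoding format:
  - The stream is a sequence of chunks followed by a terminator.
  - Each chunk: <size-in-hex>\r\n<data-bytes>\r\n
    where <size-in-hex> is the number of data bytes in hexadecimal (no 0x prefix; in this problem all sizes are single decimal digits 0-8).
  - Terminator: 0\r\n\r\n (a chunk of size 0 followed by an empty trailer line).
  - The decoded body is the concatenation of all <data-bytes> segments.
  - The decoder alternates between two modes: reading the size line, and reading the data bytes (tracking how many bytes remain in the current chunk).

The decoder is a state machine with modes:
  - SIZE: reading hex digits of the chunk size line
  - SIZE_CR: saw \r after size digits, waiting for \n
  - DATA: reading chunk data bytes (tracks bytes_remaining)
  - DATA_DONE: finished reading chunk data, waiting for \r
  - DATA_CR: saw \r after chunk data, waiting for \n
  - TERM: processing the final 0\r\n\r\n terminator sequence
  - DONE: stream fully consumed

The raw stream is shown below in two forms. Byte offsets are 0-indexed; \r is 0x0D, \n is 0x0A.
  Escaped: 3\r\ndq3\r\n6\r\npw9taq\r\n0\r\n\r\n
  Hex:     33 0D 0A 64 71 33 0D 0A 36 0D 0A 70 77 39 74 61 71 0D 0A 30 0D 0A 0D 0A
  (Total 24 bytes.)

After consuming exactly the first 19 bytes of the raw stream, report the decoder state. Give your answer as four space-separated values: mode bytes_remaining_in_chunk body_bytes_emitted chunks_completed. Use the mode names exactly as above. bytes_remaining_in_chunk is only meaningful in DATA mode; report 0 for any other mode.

Byte 0 = '3': mode=SIZE remaining=0 emitted=0 chunks_done=0
Byte 1 = 0x0D: mode=SIZE_CR remaining=0 emitted=0 chunks_done=0
Byte 2 = 0x0A: mode=DATA remaining=3 emitted=0 chunks_done=0
Byte 3 = 'd': mode=DATA remaining=2 emitted=1 chunks_done=0
Byte 4 = 'q': mode=DATA remaining=1 emitted=2 chunks_done=0
Byte 5 = '3': mode=DATA_DONE remaining=0 emitted=3 chunks_done=0
Byte 6 = 0x0D: mode=DATA_CR remaining=0 emitted=3 chunks_done=0
Byte 7 = 0x0A: mode=SIZE remaining=0 emitted=3 chunks_done=1
Byte 8 = '6': mode=SIZE remaining=0 emitted=3 chunks_done=1
Byte 9 = 0x0D: mode=SIZE_CR remaining=0 emitted=3 chunks_done=1
Byte 10 = 0x0A: mode=DATA remaining=6 emitted=3 chunks_done=1
Byte 11 = 'p': mode=DATA remaining=5 emitted=4 chunks_done=1
Byte 12 = 'w': mode=DATA remaining=4 emitted=5 chunks_done=1
Byte 13 = '9': mode=DATA remaining=3 emitted=6 chunks_done=1
Byte 14 = 't': mode=DATA remaining=2 emitted=7 chunks_done=1
Byte 15 = 'a': mode=DATA remaining=1 emitted=8 chunks_done=1
Byte 16 = 'q': mode=DATA_DONE remaining=0 emitted=9 chunks_done=1
Byte 17 = 0x0D: mode=DATA_CR remaining=0 emitted=9 chunks_done=1
Byte 18 = 0x0A: mode=SIZE remaining=0 emitted=9 chunks_done=2

Answer: SIZE 0 9 2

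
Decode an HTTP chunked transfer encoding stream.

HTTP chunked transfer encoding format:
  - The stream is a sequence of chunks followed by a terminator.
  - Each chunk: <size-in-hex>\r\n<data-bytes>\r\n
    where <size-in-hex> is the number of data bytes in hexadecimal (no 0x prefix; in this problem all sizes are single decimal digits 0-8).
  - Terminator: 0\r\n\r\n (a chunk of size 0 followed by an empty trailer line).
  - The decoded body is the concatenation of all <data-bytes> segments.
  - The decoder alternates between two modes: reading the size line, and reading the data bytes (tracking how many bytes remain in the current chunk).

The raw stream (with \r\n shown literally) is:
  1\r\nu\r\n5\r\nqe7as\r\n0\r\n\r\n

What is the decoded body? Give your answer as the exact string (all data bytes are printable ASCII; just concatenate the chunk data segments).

Answer: uqe7as

Derivation:
Chunk 1: stream[0..1]='1' size=0x1=1, data at stream[3..4]='u' -> body[0..1], body so far='u'
Chunk 2: stream[6..7]='5' size=0x5=5, data at stream[9..14]='qe7as' -> body[1..6], body so far='uqe7as'
Chunk 3: stream[16..17]='0' size=0 (terminator). Final body='uqe7as' (6 bytes)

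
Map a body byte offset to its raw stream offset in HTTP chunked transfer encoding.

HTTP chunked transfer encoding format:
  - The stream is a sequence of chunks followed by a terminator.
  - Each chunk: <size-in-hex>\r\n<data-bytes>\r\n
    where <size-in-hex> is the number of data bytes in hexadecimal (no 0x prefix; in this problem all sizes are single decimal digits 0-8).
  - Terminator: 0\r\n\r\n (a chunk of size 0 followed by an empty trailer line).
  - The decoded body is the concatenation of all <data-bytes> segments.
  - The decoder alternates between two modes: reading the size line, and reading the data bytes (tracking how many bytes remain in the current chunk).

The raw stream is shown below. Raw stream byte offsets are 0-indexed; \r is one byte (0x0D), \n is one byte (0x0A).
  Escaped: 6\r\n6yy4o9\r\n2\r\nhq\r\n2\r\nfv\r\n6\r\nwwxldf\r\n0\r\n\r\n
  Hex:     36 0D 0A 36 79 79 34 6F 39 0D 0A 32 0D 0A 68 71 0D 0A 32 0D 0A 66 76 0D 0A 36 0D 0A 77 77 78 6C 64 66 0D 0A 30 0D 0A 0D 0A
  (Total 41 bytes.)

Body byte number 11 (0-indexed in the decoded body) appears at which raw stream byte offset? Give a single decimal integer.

Answer: 29

Derivation:
Chunk 1: stream[0..1]='6' size=0x6=6, data at stream[3..9]='6yy4o9' -> body[0..6], body so far='6yy4o9'
Chunk 2: stream[11..12]='2' size=0x2=2, data at stream[14..16]='hq' -> body[6..8], body so far='6yy4o9hq'
Chunk 3: stream[18..19]='2' size=0x2=2, data at stream[21..23]='fv' -> body[8..10], body so far='6yy4o9hqfv'
Chunk 4: stream[25..26]='6' size=0x6=6, data at stream[28..34]='wwxldf' -> body[10..16], body so far='6yy4o9hqfvwwxldf'
Chunk 5: stream[36..37]='0' size=0 (terminator). Final body='6yy4o9hqfvwwxldf' (16 bytes)
Body byte 11 at stream offset 29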